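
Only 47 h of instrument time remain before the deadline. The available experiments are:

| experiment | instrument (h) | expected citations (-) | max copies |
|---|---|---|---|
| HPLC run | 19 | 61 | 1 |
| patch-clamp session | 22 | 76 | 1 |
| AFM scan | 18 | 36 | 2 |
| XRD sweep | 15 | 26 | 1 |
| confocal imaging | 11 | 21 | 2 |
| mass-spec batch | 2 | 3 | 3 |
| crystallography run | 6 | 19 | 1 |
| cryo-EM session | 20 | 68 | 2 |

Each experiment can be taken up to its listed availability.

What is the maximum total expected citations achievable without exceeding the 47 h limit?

A density-first pass picks patch-clamp session + 2×mass-spec batch + cryo-EM session — 150 at 46 h.
The 24 h tied up in 2×mass-spec batch and cryo-EM session is better spent on HPLC run + crystallography run — total rises to 156 (47 h).
No other feasible combination exceeds 156.

156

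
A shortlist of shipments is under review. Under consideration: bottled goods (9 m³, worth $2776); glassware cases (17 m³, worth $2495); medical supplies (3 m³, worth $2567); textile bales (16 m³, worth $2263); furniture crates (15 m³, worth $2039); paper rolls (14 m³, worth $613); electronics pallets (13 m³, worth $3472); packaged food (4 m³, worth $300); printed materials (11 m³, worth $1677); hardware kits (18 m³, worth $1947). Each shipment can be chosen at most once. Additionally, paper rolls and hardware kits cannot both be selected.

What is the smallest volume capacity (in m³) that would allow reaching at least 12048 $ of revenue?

51

Minimise m³ subject to total revenue ≥ 12048.
bottled goods + medical supplies + furniture crates + electronics pallets + printed materials: 12531 revenue at 51 m³.
Below 51 m³ the best achievable stays under 12048.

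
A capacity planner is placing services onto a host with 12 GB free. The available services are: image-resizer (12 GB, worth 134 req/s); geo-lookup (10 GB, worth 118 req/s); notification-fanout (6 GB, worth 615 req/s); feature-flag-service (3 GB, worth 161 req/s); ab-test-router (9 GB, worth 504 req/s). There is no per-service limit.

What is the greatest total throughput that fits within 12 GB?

1230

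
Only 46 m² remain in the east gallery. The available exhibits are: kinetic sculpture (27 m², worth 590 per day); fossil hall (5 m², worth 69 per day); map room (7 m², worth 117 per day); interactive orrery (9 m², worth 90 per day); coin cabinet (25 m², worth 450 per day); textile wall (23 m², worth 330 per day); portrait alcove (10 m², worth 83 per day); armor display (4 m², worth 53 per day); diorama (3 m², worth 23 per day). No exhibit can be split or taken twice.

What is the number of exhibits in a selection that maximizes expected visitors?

Optimal total is 852.
kinetic sculpture + fossil hall + map room + armor display + diorama hits 852 at 46 m².
Every optimal selection uses 5 exhibits.

5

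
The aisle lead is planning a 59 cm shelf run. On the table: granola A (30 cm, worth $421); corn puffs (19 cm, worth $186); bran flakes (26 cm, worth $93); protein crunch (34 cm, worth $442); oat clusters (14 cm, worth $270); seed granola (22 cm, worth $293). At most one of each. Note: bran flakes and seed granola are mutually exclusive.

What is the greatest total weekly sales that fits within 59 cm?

749

The ratio heuristic lands on granola A + oat clusters (691) but leaves 15 cm idle.
Replace granola A with corn puffs + seed granola: the trade gains 58 net, giving 749 at 55 cm.
An exhaustive check of the 64 subsets confirms 749.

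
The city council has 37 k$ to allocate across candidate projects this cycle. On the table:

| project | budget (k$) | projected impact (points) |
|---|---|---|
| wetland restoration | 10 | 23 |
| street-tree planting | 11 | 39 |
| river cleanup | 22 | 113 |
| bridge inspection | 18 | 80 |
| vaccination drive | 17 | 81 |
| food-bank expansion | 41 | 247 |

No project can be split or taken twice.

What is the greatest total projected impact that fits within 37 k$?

Ranking by ratio (projected impact/k$): food-bank expansion 6.02, river cleanup 5.14, vaccination drive 4.76.
Greedy by ratio would take street-tree planting + river cleanup: 33 k$ used, total 152.
Dropping street-tree planting and river cleanup frees 33 k$; slotting in bridge inspection + vaccination drive (35 k$) lifts the total to 161 at 35 k$.
The spare 2 k$ is too small for any remaining project, and no exchange beats 161.

161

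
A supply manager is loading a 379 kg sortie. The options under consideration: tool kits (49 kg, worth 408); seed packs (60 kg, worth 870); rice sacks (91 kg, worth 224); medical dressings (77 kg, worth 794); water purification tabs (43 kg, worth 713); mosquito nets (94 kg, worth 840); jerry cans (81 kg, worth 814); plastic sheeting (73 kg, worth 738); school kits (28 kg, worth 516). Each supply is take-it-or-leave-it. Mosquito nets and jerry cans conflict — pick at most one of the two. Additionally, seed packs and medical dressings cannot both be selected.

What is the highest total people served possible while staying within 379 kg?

4085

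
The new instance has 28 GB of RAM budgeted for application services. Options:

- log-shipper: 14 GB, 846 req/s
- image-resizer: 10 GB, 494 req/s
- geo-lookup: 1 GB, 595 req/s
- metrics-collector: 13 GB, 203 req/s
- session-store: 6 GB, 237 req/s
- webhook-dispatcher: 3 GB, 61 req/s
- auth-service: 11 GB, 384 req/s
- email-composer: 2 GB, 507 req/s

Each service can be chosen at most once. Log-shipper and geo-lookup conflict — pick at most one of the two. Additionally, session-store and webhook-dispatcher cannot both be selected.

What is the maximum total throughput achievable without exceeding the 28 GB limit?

Image-resizer + geo-lookup + webhook-dispatcher + auth-service + email-composer uses 27 of the 28 GB and totals 2041.

2041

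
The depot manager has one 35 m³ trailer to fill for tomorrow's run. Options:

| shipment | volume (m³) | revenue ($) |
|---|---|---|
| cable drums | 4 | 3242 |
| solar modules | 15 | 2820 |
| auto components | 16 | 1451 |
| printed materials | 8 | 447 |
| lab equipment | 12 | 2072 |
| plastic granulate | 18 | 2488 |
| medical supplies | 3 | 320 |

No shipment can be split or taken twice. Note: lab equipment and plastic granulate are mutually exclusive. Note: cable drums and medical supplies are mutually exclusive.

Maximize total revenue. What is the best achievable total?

8134

Best packing: cable drums + solar modules + lab equipment — 31 m³, 8134 total.
The closest alternative, cable drums + solar modules + auto components, reaches only 7513.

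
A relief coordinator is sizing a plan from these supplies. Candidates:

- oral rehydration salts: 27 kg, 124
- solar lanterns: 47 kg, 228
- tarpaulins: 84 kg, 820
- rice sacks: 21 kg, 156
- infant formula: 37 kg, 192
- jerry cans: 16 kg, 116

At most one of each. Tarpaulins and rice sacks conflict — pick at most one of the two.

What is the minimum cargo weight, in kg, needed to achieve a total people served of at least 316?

Need the lightest bundle worth ≥ 316.
Taking rice sacks + infant formula gives 348 (≥ 316) for 58 kg.
Any bundle with less than 58 kg falls short of 316.

58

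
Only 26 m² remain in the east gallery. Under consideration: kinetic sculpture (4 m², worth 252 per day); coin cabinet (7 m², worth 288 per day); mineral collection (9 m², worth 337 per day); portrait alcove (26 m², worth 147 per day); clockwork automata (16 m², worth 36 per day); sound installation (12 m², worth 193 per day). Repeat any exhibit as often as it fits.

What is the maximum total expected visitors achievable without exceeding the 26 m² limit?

1512

Ranking by ratio (expected visitors/m²): kinetic sculpture 63.00, coin cabinet 41.14, mineral collection 37.44, sound installation 16.08.
6×kinetic sculpture uses 24 of the 26 m² and totals 1512.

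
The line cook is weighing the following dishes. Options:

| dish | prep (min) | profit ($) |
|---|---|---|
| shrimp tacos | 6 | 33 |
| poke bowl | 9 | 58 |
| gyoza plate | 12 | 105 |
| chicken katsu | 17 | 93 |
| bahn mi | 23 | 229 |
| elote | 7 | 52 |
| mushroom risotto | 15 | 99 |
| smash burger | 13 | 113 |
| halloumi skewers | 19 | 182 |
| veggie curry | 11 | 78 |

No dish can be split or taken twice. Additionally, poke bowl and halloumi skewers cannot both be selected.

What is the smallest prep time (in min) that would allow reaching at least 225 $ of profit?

23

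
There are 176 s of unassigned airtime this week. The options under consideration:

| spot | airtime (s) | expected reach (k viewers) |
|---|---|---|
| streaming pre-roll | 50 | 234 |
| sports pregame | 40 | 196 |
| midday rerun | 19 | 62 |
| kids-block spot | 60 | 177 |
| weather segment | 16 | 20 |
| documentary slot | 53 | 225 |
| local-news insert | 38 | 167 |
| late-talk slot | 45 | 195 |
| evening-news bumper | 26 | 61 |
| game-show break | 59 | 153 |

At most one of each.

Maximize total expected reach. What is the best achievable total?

Density check — sports pregame 4.90, streaming pre-roll 4.68, local-news insert 4.39, late-talk slot 4.33 are the best per s.
Taking streaming pre-roll + sports pregame + local-news insert + late-talk slot: 173 s used, 792 in expected reach.
The closest alternative, sports pregame + documentary slot + local-news insert + late-talk slot, reaches only 783.

792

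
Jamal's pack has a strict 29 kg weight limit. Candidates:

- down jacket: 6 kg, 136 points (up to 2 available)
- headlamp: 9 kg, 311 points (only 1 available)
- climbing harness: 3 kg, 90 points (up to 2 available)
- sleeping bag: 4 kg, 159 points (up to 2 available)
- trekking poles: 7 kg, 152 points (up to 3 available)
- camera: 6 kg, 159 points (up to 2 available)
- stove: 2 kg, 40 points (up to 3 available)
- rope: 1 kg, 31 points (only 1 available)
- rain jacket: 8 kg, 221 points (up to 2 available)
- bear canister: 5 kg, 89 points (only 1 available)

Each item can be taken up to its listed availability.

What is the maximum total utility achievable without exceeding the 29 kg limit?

Ranking by ratio (utility/kg): sleeping bag 39.75, headlamp 34.56, rope 31.00.
Greedy by ratio would take headlamp + 2×climbing harness + 2×sleeping bag + 2×stove + rope: 28 kg used, total 920.
Replace climbing harness and 2×stove with rain jacket: the trade gains 51 net, giving 971 at 29 kg.
No other feasible combination exceeds 971.

971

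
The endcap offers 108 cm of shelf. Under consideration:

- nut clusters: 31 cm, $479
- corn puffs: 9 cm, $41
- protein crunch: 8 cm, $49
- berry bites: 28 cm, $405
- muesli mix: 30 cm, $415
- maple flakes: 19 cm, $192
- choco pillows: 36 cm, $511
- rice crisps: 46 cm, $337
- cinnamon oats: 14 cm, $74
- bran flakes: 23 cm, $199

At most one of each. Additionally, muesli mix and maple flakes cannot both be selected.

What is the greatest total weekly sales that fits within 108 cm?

Density check — nut clusters 15.45, berry bites 14.46, choco pillows 14.19 are the best per cm.
Greedy by ratio would take nut clusters + protein crunch + berry bites + choco pillows: 103 cm used, total 1444.
Replace berry bites with muesli mix: the trade gains 10 net, giving 1454 at 105 cm.
Runner-up nut clusters + corn puffs + muesli mix + choco pillows tops out at 1446.

1454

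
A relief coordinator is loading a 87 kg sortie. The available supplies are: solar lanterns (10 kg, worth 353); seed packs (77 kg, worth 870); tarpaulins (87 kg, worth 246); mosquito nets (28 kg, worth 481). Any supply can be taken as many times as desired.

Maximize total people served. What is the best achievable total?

2824

Ranking by ratio (people served/kg): solar lanterns 35.30, mosquito nets 17.18, seed packs 11.30.
The ratio ordering already packs tightly: 8×solar lanterns, 80 kg, 2824.
Every other selection either busts 87 kg or fails to beat 2824.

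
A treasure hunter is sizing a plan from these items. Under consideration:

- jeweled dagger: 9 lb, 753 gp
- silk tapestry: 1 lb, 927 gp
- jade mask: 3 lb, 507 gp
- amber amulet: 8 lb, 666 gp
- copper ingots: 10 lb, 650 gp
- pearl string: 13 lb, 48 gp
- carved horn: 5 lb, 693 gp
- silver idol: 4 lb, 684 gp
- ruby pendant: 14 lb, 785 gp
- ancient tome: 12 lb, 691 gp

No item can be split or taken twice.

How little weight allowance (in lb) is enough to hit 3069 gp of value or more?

21

Look for the lowest-weight combination reaching 3069.
Taking silk tapestry + jade mask + amber amulet + carved horn + silver idol gives 3477 (≥ 3069) for 21 lb.
Any bundle with less than 21 lb falls short of 3069.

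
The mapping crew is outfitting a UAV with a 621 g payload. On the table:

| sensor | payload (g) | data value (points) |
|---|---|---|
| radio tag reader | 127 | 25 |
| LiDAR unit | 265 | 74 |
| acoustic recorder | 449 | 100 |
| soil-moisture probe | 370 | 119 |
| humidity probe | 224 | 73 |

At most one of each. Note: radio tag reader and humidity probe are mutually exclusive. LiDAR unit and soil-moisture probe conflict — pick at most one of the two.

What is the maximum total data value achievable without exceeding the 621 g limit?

Taking soil-moisture probe + humidity probe: 594 g used, 192 in data value.
Next best is LiDAR unit + humidity probe at 147 (489 g) — short by 45.

192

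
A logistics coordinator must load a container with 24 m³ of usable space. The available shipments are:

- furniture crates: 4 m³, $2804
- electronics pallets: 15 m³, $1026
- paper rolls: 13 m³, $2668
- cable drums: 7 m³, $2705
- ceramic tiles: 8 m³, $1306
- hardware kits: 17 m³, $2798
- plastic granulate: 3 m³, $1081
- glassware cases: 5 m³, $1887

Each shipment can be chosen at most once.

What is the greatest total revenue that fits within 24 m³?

8702

By revenue per m³: furniture crates 701.00, cable drums 386.43, glassware cases 377.40, plastic granulate 360.33 lead.
A density-first pass picks furniture crates + cable drums + plastic granulate + glassware cases — 8477 at 19 m³.
Replace plastic granulate with ceramic tiles: the trade gains 225 net, giving 8702 at 24 m³.
Runner-up furniture crates + cable drums + plastic granulate + glassware cases tops out at 8477.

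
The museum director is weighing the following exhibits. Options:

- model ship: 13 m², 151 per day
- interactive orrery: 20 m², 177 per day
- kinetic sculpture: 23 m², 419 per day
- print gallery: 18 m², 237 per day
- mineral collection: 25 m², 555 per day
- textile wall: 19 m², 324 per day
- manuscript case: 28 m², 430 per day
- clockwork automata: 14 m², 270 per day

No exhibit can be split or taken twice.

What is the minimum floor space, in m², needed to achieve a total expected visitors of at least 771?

Need the lightest bundle worth ≥ 771.
mineral collection + clockwork automata: 825 expected visitors at 39 m².
Any bundle with less than 39 m² falls short of 771.

39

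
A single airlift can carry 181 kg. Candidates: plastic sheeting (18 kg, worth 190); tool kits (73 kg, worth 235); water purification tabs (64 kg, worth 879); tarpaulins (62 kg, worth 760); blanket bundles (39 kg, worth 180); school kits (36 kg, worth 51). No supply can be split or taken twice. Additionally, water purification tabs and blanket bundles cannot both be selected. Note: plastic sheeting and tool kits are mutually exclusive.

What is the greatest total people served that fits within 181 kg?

1880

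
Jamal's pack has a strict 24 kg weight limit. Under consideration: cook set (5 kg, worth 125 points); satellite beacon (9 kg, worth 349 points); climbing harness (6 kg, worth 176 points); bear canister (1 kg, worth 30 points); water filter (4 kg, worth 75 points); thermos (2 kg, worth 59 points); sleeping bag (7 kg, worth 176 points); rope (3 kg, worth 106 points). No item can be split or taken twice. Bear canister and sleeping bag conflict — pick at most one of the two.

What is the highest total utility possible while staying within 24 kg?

786

Filling by ratio: satellite beacon + climbing harness + bear canister + thermos + rope for 720, with 3 kg left unused.
Replace thermos with cook set: the trade gains 66 net, giving 786 at 24 kg.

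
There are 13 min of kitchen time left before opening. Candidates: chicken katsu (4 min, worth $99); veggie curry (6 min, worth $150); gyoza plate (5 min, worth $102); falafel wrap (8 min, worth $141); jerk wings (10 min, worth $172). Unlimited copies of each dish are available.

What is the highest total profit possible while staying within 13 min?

300

2×chicken katsu + gyoza plate uses 13 of the 13 min and totals 300.
Every other selection either busts 13 min or fails to beat 300.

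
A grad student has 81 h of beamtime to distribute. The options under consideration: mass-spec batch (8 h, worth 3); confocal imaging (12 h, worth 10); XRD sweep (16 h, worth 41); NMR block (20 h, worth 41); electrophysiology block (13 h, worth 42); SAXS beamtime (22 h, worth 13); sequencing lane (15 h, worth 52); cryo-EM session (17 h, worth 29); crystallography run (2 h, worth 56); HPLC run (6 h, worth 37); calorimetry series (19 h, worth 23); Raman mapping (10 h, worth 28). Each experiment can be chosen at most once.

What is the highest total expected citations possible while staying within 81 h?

XRD sweep + electrophysiology block + sequencing lane + cryo-EM session + crystallography run + HPLC run + Raman mapping uses 79 of the 81 h and totals 285.
Runner-up XRD sweep + electrophysiology block + sequencing lane + crystallography run + HPLC run + calorimetry series + Raman mapping tops out at 279.

285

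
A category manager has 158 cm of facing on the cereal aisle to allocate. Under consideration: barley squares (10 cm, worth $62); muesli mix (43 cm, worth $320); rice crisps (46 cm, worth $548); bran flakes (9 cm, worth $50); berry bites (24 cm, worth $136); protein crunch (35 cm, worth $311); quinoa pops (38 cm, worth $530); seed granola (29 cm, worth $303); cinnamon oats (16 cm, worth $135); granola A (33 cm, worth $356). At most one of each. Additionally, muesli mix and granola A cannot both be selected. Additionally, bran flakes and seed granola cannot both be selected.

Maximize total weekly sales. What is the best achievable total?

1799

Density check — quinoa pops 13.95, rice crisps 11.91, granola A 10.79, seed granola 10.45 are the best per cm.
The ratio ordering already packs tightly: barley squares + rice crisps + quinoa pops + seed granola + granola A, 156 cm, 1799.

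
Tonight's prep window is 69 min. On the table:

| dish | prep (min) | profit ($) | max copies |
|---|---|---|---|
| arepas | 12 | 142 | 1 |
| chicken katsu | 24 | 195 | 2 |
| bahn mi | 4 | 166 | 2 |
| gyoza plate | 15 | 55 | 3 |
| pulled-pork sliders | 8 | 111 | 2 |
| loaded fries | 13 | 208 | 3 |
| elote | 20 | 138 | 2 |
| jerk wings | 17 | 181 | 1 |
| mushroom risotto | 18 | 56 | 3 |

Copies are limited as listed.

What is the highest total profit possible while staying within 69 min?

1209

A density-first pass picks 2×bahn mi + 2×pulled-pork sliders + 3×loaded fries — 1178 at 63 min.
The 8 min tied up in pulled-pork sliders is better spent on arepas — total rises to 1209 (67 min).
No other feasible combination exceeds 1209.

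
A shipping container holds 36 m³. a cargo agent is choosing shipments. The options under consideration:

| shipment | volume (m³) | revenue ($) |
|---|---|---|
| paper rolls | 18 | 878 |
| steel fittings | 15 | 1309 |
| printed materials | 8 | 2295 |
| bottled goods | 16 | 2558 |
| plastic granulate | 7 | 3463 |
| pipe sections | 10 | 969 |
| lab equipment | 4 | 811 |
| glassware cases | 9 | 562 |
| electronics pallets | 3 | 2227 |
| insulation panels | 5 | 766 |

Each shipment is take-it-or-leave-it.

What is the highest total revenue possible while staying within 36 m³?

Taking the top-ratio shipments first gives printed materials + plastic granulate + lab equipment + glassware cases + electronics pallets + insulation panels for 10124 (36 m³).
Dropping lab equipment and glassware cases and insulation panels frees 18 m³; slotting in bottled goods (16 m³) lifts the total to 10543 at 34 m³.

10543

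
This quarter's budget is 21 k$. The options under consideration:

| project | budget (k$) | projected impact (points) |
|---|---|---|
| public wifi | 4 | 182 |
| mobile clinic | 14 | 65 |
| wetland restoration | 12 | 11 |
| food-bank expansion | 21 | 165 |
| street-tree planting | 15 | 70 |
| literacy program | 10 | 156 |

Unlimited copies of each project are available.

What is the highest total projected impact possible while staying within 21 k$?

Best packing: 5×public wifi — 20 k$, 910 total.
Every other selection either busts 21 k$ or fails to beat 910.

910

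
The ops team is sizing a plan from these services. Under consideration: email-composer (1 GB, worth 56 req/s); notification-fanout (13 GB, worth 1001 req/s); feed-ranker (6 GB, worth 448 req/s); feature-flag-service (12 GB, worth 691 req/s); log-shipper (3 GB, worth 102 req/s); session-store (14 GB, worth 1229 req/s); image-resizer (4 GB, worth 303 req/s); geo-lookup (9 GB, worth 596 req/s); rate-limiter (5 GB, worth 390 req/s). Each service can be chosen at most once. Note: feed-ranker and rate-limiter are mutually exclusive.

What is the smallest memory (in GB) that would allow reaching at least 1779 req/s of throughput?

23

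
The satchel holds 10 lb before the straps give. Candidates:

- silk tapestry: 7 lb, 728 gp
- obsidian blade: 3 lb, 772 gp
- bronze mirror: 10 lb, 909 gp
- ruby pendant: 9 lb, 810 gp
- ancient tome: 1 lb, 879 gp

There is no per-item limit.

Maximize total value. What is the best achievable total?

8790

By value per lb: ancient tome 879.00, obsidian blade 257.33, silk tapestry 104.00, bronze mirror 90.90 lead.
Taking 10×ancient tome: 10 lb used, 8790 in value.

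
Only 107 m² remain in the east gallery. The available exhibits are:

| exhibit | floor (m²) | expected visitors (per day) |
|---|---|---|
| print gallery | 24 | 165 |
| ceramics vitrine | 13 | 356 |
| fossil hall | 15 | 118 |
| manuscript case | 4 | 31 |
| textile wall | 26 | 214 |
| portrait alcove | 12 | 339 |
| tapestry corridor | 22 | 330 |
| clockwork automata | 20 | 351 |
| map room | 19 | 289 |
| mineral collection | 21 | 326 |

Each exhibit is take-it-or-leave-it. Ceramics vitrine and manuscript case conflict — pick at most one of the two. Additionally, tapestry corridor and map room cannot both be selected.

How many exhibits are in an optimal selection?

The maximum expected visitors within 107 m² is 1820.
One optimal bundle: ceramics vitrine + fossil hall + portrait alcove + tapestry corridor + clockwork automata + mineral collection (103 m²).
Any selection reaching 1820 contains exactly 6 exhibits.

6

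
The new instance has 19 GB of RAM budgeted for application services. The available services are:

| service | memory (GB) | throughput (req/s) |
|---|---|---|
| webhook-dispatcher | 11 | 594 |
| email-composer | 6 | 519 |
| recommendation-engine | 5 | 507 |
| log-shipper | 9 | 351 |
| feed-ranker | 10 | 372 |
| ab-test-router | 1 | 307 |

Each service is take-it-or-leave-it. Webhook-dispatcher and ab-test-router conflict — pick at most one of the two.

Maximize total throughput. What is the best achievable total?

Density check — ab-test-router 307.00, recommendation-engine 101.40, email-composer 86.50 are the best per GB.
The ratio ordering already packs tightly: email-composer + recommendation-engine + ab-test-router, 12 GB, 1333.
That's the maximum — no feasible swap from here does better than 1333.

1333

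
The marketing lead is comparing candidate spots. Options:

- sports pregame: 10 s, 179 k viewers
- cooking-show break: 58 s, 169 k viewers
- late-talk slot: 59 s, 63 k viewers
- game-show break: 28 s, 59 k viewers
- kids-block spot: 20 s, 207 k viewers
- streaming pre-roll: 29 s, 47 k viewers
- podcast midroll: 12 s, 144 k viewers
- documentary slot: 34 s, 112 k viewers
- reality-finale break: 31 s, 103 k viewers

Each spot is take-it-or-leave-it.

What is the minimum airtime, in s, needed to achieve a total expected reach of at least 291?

Minimise s subject to total expected reach ≥ 291.
sports pregame + podcast midroll: 323 expected reach at 22 s.
No combination under 22 s hits 291.

22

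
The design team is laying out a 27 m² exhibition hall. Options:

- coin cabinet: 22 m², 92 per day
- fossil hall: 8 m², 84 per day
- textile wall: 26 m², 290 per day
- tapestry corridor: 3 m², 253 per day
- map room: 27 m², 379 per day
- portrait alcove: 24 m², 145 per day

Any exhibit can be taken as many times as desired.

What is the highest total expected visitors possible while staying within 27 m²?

Taking 9×tapestry corridor: 27 m² used, 2277 in expected visitors.
Nothing else within 27 m² beats 2277.

2277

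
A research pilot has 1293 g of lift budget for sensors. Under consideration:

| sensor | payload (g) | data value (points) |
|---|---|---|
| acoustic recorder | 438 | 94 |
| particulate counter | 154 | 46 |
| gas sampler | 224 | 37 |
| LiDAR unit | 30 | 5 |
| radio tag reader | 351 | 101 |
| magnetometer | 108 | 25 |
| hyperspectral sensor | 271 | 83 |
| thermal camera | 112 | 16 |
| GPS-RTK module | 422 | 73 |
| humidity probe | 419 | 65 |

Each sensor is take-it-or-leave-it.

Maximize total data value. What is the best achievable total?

A density-first pass picks particulate counter + gas sampler + LiDAR unit + radio tag reader + magnetometer + hyperspectral sensor + thermal camera — 313 at 1250 g.
Replace gas sampler and magnetometer and thermal camera with acoustic recorder: the trade gains 16 net, giving 329 at 1244 g.
Nothing else within 1293 g beats 329.

329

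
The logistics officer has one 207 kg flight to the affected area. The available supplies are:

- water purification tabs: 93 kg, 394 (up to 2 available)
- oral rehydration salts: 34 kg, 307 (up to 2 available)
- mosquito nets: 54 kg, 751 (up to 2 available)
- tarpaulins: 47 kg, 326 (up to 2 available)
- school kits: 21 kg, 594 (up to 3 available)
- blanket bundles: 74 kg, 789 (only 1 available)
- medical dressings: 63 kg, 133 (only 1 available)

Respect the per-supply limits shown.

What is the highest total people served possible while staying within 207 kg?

3591

Density check — school kits 28.29, mosquito nets 13.91, blanket bundles 10.66 are the best per kg.
Oral rehydration salts + 2×mosquito nets + 3×school kits uses 205 of the 207 kg and totals 3591.
The spare 2 kg is too small for any remaining supply, and no exchange beats 3591.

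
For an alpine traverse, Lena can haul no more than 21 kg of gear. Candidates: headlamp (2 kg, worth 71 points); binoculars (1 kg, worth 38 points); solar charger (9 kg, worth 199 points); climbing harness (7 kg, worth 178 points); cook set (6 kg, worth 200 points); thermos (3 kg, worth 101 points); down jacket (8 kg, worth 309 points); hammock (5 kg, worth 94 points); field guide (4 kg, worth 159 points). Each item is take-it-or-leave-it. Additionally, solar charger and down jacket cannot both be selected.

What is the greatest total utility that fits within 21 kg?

Density check — field guide 39.75, down jacket 38.62, binoculars 38.00 are the best per kg.
Filling by ratio: headlamp + binoculars + thermos + down jacket + field guide for 678, with 3 kg left unused.
Replace thermos with cook set: the trade gains 99 net, giving 777 at 21 kg.

777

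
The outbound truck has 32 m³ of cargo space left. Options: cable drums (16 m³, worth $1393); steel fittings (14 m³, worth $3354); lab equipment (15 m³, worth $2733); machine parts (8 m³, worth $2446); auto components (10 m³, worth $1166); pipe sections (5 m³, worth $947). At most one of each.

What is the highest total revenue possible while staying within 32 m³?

6966

Ranking by ratio (revenue/m³): machine parts 305.75, steel fittings 239.57, pipe sections 189.40, lab equipment 182.20.
The ratio heuristic lands on steel fittings + machine parts + pipe sections (6747) but leaves 5 m³ idle.
Replace pipe sections with auto components: the trade gains 219 net, giving 6966 at 32 m³.
An exhaustive check of the 64 subsets confirms 6966.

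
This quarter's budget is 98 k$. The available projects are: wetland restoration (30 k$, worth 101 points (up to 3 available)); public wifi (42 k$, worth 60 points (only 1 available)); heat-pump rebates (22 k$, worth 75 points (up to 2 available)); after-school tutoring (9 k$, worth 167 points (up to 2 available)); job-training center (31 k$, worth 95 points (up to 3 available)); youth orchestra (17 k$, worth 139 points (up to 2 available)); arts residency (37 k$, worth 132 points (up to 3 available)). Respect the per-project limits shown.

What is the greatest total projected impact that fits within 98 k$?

762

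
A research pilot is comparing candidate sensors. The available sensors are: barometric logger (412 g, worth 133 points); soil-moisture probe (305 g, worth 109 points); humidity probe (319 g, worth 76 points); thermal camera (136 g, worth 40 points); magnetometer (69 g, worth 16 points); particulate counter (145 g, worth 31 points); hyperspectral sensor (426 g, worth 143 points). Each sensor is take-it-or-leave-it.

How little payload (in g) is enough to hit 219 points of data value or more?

717

Minimise g subject to total data value ≥ 219.
barometric logger + soil-moisture probe: 242 data value at 717 g.
Below 717 g the best achievable stays under 219.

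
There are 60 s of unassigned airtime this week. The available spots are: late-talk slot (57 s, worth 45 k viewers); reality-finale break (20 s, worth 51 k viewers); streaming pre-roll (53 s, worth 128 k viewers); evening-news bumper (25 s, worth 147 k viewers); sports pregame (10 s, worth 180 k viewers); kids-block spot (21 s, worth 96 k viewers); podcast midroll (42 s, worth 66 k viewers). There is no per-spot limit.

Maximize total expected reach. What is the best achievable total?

1080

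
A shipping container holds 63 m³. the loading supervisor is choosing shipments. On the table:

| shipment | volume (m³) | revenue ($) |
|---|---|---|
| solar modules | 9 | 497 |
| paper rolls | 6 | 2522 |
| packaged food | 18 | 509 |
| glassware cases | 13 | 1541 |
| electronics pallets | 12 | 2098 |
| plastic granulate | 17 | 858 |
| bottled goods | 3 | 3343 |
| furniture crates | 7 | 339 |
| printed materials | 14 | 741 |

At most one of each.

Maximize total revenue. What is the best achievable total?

Filling by ratio: solar modules + paper rolls + glassware cases + electronics pallets + bottled goods + printed materials for 10742, with 6 m³ left unused.
Replace printed materials with plastic granulate: the trade gains 117 net, giving 10859 at 60 m³.
No other feasible combination exceeds 10859.

10859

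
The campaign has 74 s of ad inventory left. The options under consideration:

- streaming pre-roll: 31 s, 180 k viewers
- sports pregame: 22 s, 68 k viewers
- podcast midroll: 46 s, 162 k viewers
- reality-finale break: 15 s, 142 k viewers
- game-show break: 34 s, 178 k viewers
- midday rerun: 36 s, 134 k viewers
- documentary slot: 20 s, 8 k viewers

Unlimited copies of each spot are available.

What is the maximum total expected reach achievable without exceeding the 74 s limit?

568

Taking 4×reality-finale break: 60 s used, 568 in expected reach.
Nothing else within 74 s beats 568.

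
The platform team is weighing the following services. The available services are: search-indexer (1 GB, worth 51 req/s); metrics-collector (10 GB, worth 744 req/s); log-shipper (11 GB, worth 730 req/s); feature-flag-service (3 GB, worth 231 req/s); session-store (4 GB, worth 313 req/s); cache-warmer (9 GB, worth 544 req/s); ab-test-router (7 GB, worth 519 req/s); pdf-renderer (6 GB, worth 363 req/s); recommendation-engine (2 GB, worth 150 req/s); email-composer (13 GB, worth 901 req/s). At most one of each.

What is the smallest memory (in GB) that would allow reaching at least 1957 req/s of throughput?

26

Minimise GB subject to total throughput ≥ 1957.
Taking metrics-collector + feature-flag-service + session-store + ab-test-router + recommendation-engine gives 1957 (≥ 1957) for 26 GB.
Any bundle with less than 26 GB falls short of 1957.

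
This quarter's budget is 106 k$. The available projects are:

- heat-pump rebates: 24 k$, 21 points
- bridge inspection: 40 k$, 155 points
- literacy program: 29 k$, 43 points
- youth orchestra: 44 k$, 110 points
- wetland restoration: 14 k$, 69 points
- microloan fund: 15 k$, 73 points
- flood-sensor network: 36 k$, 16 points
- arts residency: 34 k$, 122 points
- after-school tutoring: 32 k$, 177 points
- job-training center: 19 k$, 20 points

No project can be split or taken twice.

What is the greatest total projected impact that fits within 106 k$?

474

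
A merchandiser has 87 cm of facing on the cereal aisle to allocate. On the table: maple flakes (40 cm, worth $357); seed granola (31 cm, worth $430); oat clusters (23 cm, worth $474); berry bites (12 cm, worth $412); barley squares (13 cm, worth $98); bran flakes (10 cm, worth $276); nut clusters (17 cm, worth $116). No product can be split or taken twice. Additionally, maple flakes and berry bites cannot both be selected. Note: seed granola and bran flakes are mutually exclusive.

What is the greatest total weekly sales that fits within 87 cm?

1432

By weekly sales per cm: berry bites 34.33, bran flakes 27.60, oat clusters 20.61 lead.
Best packing: seed granola + oat clusters + berry bites + nut clusters — 83 cm, 1432 total.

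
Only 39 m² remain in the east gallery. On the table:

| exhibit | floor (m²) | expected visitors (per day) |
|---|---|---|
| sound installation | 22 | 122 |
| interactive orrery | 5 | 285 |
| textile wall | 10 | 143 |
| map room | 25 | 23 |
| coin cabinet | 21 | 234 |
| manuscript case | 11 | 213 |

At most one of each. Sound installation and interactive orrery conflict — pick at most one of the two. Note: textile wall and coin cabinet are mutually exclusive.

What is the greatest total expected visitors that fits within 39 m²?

732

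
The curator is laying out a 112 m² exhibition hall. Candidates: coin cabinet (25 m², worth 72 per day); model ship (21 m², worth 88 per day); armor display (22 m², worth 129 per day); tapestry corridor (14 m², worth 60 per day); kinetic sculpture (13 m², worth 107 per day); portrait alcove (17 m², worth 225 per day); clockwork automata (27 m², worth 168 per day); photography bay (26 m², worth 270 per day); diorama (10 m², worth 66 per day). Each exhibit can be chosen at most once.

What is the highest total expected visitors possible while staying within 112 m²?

A density-first pass picks tapestry corridor + kinetic sculpture + portrait alcove + clockwork automata + photography bay + diorama — 896 at 107 m².
Replace tapestry corridor and diorama with armor display: the trade gains 3 net, giving 899 at 105 m².

899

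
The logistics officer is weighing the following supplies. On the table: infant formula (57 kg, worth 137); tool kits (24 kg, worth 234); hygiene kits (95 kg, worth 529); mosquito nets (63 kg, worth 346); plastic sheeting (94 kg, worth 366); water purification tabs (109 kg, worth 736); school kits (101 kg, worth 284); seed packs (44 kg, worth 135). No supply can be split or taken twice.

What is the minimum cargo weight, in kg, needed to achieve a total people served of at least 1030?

172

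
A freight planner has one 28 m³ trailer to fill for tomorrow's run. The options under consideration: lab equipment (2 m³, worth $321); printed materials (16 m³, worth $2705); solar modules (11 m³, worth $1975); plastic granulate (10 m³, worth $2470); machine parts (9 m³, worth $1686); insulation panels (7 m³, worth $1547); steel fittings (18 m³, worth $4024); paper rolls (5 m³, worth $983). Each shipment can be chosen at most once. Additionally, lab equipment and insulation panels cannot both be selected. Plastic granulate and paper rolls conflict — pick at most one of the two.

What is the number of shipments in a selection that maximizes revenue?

2

Best achievable revenue is 6494.
plastic granulate + steel fittings hits 6494 at 28 m³.
Any selection reaching 6494 contains exactly 2 shipments.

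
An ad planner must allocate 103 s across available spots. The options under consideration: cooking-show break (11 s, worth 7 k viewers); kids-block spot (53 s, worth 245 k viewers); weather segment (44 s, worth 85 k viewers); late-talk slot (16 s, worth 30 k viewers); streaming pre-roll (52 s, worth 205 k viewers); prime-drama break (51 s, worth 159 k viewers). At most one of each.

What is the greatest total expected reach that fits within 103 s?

Greedy by ratio would take kids-block spot + weather segment: 97 s used, total 330.
Replace kids-block spot and weather segment with streaming pre-roll + prime-drama break: the trade gains 34 net, giving 364 at 103 s.
Runner-up kids-block spot + weather segment tops out at 330.

364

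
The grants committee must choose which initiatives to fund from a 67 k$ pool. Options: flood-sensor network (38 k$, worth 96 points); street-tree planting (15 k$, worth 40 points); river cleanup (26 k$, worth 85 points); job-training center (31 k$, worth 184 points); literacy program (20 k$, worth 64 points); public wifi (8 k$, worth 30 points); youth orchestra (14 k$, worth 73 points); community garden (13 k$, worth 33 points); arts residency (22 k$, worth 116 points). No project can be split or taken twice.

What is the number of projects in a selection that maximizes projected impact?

The maximum projected impact within 67 k$ is 373.
For example job-training center + youth orchestra + arts residency achieves it, using 67 k$.
All optima have 3 projects.

3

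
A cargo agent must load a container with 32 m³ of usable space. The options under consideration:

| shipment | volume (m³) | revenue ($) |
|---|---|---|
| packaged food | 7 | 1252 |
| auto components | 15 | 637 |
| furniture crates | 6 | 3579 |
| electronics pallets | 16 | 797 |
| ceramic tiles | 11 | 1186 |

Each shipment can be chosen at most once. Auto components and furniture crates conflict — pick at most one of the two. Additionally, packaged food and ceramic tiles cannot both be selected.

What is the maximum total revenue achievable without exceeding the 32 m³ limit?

Best packing: packaged food + furniture crates + electronics pallets — 29 m³, 5628 total.
No other feasible combination exceeds 5628.

5628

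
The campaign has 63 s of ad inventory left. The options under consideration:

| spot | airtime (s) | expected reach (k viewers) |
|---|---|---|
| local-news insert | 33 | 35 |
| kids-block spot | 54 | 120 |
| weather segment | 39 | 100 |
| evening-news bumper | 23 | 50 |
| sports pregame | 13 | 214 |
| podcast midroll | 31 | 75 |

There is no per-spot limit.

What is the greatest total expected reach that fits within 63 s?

856

Density check — sports pregame 16.46, weather segment 2.56, podcast midroll 2.42 are the best per s.
The ratio ordering already packs tightly: 4×sports pregame, 52 s, 856.
Every other selection either busts 63 s or fails to beat 856.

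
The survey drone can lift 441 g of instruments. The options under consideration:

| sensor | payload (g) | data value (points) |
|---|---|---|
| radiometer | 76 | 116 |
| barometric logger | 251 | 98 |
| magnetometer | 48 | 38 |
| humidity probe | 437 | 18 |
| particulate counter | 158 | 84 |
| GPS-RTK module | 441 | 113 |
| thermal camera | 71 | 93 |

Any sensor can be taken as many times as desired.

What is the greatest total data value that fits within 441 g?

627

A density-first pass picks 5×radiometer + magnetometer — 618 at 428 g.
Dropping 2×radiometer and magnetometer frees 200 g; slotting in 3×thermal camera (213 g) lifts the total to 627 at 441 g.
Every other selection either busts 441 g or fails to beat 627.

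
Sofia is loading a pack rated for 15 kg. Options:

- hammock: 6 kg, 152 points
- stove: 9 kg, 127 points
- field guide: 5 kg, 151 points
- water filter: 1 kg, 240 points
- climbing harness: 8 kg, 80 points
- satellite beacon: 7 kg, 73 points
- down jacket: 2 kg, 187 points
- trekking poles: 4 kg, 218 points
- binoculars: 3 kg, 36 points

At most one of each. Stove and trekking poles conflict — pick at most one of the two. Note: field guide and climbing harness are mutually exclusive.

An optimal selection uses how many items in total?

Best achievable utility is 832.
field guide + water filter + down jacket + trekking poles + binoculars hits 832 at 15 kg.
Any selection reaching 832 contains exactly 5 items.

5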